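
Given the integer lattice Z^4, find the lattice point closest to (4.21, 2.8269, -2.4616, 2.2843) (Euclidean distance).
(4, 3, -2, 2)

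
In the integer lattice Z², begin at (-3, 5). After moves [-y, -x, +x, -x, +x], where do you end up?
(-3, 4)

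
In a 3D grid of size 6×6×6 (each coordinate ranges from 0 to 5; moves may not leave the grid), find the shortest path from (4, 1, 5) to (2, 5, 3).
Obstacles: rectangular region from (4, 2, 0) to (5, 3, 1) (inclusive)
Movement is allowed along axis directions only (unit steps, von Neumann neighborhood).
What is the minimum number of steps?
8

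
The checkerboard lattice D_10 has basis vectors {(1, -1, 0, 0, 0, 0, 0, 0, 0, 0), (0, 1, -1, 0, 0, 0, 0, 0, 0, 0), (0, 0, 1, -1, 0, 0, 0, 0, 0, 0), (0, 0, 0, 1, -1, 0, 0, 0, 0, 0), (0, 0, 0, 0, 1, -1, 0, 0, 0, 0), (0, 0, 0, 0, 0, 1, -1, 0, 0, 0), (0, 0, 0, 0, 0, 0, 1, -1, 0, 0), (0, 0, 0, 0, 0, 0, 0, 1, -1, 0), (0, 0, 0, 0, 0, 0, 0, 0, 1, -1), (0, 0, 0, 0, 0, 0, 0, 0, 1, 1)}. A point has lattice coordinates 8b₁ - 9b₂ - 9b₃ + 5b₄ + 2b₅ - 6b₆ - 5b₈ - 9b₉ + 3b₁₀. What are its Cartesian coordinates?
(8, -17, 0, 14, -3, -8, 6, -5, -1, 12)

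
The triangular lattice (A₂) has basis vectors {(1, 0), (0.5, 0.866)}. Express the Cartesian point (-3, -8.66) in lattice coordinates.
2b₁ - 10b₂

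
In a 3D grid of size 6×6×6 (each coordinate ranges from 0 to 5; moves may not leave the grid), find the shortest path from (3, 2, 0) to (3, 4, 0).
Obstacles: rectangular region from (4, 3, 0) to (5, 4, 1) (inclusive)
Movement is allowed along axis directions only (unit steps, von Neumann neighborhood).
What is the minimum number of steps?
2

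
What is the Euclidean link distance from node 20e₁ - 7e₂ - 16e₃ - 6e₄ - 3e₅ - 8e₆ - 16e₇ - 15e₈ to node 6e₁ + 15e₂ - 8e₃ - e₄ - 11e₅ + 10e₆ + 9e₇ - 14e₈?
42.2256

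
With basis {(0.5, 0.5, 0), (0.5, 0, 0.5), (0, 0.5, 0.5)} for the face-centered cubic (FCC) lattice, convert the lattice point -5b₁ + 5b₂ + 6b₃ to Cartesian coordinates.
(0, 0.5, 5.5)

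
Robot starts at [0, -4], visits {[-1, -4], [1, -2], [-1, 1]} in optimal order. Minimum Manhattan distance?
10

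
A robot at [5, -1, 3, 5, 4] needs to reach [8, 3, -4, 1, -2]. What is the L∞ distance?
7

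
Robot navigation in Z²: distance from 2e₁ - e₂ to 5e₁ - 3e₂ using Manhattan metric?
5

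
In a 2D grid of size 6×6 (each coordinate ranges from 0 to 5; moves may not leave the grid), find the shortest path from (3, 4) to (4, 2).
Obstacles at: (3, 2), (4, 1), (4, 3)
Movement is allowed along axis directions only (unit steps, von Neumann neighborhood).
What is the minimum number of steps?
5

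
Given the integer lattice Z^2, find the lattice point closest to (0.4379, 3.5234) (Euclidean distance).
(0, 4)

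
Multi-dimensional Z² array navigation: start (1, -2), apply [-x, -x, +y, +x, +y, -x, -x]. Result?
(-2, 0)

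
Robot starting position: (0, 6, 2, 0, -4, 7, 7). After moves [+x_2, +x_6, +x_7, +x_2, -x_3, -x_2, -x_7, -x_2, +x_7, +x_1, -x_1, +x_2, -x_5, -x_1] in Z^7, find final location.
(-1, 7, 1, 0, -5, 8, 8)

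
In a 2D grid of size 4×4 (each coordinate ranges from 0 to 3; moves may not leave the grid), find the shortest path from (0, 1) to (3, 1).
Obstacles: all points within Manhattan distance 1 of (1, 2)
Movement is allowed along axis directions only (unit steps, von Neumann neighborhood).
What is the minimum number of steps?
5
(one shortest path: (0, 1) → (0, 0) → (1, 0) → (2, 0) → (3, 0) → (3, 1))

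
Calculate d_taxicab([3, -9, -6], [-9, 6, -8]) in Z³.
29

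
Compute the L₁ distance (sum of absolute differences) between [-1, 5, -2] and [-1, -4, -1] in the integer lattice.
10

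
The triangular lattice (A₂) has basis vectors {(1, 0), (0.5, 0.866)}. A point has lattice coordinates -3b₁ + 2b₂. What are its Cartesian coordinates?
(-2, 1.732)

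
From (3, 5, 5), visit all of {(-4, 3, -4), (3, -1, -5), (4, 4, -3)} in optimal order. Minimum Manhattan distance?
30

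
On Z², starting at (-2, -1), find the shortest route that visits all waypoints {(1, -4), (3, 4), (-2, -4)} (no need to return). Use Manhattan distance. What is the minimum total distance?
16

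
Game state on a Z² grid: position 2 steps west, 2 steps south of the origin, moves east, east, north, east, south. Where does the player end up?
(1, -2)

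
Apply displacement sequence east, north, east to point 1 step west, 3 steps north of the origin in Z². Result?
(1, 4)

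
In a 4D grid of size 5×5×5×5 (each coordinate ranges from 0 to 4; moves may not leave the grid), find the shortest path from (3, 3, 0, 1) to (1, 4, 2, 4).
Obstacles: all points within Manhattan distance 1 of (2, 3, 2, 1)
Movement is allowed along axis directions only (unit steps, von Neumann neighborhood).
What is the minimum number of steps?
8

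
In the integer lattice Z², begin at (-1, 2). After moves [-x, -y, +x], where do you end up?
(-1, 1)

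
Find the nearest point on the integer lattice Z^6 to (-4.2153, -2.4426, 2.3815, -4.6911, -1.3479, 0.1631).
(-4, -2, 2, -5, -1, 0)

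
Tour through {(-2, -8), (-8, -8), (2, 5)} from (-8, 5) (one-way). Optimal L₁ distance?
33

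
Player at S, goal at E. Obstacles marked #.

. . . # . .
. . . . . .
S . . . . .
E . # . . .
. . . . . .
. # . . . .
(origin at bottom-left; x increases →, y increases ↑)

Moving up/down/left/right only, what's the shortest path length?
1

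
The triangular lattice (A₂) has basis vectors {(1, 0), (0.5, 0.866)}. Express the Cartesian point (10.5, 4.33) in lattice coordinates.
8b₁ + 5b₂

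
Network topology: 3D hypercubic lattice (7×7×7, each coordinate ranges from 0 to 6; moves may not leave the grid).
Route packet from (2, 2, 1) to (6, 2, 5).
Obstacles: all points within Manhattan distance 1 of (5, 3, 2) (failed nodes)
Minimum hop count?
8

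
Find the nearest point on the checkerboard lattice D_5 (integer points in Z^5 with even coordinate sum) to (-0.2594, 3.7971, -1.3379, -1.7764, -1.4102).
(0, 4, -1, -2, -1)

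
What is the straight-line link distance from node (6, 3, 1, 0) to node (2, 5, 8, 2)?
8.544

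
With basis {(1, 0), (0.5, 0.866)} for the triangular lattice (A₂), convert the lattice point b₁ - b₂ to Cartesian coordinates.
(0.5, -0.866)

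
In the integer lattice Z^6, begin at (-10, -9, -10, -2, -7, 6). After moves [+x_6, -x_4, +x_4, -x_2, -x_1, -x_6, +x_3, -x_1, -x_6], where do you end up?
(-12, -10, -9, -2, -7, 5)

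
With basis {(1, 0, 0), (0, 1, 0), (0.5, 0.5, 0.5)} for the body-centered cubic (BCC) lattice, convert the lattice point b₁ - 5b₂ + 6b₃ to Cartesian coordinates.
(4, -2, 3)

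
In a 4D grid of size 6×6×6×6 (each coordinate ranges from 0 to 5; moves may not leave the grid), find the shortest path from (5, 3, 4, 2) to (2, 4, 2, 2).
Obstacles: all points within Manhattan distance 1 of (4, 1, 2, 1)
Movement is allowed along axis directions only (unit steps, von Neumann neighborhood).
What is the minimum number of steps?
6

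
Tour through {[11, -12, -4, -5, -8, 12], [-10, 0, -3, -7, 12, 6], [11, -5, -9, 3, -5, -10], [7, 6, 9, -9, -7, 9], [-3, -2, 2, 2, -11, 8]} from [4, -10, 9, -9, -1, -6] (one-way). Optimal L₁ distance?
227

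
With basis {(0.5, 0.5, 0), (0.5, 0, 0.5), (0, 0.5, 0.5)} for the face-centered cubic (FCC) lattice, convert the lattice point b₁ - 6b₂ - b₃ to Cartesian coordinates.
(-2.5, 0, -3.5)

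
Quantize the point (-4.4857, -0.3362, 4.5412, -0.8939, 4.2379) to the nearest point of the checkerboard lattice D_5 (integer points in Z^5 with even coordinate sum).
(-4, 0, 5, -1, 4)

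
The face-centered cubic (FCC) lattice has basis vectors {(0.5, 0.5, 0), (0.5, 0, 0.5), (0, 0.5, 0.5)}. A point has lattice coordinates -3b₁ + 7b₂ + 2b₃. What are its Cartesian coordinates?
(2, -0.5, 4.5)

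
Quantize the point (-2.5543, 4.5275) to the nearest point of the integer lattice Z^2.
(-3, 5)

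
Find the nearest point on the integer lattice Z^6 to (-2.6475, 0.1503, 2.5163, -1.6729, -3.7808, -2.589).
(-3, 0, 3, -2, -4, -3)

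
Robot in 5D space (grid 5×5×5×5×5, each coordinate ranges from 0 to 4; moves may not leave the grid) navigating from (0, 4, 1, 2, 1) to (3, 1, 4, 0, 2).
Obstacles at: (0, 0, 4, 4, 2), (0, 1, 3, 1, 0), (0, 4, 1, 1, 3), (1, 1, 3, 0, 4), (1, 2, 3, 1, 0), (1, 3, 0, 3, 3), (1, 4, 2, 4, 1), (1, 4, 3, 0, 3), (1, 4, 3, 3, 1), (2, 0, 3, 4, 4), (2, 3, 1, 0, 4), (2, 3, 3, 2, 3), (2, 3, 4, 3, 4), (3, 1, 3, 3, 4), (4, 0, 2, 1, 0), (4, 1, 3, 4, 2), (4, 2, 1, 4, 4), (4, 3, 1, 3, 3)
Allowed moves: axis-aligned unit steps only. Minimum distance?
12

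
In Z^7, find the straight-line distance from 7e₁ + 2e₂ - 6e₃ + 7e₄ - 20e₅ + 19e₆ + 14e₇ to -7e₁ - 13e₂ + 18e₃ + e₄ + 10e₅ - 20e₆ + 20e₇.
59.0762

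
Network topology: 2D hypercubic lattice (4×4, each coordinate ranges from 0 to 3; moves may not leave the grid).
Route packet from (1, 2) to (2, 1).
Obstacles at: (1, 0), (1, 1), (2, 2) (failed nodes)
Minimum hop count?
6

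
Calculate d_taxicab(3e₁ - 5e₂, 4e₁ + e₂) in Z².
7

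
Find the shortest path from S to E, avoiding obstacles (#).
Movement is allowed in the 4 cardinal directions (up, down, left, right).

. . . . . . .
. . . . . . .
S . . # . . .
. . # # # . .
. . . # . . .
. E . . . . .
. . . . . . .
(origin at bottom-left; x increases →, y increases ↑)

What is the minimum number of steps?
4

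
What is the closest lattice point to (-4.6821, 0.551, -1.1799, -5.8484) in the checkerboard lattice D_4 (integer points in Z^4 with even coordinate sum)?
(-5, 0, -1, -6)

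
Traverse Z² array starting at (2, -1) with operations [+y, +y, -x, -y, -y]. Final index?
(1, -1)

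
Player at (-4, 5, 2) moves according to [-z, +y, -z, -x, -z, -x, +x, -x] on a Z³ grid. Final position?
(-6, 6, -1)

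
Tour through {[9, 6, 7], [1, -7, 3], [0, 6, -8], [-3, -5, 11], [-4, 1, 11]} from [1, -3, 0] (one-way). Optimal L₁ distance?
74
(one optimal route: (1, -3, 0) → (1, -7, 3) → (-3, -5, 11) → (-4, 1, 11) → (9, 6, 7) → (0, 6, -8))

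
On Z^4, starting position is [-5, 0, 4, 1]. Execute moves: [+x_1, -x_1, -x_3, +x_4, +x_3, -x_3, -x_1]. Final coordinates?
(-6, 0, 3, 2)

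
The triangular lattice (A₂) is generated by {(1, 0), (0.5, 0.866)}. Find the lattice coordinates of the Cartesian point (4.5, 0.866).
4b₁ + b₂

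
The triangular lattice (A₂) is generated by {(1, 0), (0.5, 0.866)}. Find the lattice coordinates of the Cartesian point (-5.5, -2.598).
-4b₁ - 3b₂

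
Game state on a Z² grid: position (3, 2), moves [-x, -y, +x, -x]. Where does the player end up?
(2, 1)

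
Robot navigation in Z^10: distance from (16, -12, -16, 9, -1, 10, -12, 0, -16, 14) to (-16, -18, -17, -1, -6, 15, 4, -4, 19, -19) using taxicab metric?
147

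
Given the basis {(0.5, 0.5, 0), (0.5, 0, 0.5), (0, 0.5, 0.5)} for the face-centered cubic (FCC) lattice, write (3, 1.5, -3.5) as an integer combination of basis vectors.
8b₁ - 2b₂ - 5b₃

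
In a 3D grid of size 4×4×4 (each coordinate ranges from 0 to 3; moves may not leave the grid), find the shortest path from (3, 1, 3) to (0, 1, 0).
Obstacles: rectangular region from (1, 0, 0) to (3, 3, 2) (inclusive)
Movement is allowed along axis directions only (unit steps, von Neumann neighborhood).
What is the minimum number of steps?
6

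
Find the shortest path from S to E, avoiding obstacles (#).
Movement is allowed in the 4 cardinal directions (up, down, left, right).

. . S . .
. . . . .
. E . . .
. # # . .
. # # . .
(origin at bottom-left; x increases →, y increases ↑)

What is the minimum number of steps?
3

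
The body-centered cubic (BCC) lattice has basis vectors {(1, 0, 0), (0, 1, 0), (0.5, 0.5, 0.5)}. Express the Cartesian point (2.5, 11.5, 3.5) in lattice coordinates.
-b₁ + 8b₂ + 7b₃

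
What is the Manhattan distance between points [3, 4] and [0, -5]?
12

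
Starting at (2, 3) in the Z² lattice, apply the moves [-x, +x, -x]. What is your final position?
(1, 3)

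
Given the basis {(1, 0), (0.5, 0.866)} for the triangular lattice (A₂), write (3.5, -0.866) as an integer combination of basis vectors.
4b₁ - b₂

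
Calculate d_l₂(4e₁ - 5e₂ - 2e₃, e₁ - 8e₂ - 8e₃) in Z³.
7.34847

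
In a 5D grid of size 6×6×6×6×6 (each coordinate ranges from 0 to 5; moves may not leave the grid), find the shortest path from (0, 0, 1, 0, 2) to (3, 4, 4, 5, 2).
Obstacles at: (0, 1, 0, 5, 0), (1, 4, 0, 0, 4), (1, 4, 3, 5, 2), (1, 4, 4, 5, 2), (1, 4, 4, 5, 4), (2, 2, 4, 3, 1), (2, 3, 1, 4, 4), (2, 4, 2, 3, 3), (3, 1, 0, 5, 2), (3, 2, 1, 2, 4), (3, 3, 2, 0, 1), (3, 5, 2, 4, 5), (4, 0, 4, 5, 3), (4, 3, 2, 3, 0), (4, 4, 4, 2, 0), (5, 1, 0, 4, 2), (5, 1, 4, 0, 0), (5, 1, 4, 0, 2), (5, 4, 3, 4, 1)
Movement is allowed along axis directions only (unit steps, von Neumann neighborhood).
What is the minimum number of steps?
15
(one shortest path: (0, 0, 1, 0, 2) → (1, 0, 1, 0, 2) → (2, 0, 1, 0, 2) → (3, 0, 1, 0, 2) → (3, 1, 1, 0, 2) → (3, 2, 1, 0, 2) → (3, 3, 1, 0, 2) → (3, 4, 1, 0, 2) → (3, 4, 2, 0, 2) → (3, 4, 3, 0, 2) → (3, 4, 4, 0, 2) → (3, 4, 4, 1, 2) → (3, 4, 4, 2, 2) → (3, 4, 4, 3, 2) → (3, 4, 4, 4, 2) → (3, 4, 4, 5, 2))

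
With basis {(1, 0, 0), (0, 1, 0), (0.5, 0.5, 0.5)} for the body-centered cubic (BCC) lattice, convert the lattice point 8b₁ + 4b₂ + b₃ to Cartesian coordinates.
(8.5, 4.5, 0.5)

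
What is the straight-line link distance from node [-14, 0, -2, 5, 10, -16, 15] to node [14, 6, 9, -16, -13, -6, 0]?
47.2864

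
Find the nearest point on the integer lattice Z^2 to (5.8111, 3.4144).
(6, 3)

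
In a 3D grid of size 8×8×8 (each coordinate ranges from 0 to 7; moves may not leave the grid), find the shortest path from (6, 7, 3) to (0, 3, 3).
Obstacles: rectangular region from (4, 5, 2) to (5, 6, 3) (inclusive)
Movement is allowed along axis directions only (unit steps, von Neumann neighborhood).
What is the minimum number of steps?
10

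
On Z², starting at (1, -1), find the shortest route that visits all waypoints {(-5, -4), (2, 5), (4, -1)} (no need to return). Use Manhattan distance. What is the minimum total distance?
27
(one optimal route: (1, -1) → (2, 5) → (4, -1) → (-5, -4))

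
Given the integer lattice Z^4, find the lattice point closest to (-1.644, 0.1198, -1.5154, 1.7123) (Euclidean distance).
(-2, 0, -2, 2)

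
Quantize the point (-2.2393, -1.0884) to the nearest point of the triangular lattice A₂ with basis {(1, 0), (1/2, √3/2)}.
(-2.5, -0.866)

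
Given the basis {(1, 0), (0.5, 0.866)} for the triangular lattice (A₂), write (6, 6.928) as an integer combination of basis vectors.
2b₁ + 8b₂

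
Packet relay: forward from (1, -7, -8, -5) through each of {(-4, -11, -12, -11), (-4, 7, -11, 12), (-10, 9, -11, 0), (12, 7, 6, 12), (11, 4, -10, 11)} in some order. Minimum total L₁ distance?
118
(one optimal route: (1, -7, -8, -5) → (-4, -11, -12, -11) → (-10, 9, -11, 0) → (-4, 7, -11, 12) → (11, 4, -10, 11) → (12, 7, 6, 12))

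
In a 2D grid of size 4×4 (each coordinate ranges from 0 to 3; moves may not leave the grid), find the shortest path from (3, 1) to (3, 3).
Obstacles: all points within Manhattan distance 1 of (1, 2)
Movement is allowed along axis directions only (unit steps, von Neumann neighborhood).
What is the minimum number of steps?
2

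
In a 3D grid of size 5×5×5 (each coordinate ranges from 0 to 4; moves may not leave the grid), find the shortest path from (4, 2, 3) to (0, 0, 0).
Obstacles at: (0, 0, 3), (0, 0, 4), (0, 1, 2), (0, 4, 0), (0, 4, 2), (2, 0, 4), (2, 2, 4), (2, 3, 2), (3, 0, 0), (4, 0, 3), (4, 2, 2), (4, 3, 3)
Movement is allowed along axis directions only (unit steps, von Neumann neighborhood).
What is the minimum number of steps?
9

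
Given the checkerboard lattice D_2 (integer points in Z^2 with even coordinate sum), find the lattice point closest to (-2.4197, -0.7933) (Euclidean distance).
(-3, -1)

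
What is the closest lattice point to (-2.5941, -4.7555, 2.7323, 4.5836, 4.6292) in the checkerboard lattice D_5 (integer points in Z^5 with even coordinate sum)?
(-3, -5, 3, 4, 5)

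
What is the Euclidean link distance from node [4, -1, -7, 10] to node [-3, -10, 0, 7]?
13.7113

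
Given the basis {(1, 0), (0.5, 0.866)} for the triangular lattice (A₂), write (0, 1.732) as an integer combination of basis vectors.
-b₁ + 2b₂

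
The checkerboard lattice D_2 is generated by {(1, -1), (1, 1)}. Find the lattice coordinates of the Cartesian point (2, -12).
7b₁ - 5b₂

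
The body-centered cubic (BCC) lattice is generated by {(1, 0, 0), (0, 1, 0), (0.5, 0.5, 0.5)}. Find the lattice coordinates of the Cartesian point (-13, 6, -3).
-10b₁ + 9b₂ - 6b₃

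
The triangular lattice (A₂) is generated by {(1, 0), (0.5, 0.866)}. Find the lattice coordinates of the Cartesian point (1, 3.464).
-b₁ + 4b₂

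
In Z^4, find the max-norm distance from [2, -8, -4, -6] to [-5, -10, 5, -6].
9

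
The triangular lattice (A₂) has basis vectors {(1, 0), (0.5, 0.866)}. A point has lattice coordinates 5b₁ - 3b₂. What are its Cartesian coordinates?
(3.5, -2.598)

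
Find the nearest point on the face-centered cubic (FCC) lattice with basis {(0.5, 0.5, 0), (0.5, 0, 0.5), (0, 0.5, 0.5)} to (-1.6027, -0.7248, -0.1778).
(-1.5, -0.5, 0)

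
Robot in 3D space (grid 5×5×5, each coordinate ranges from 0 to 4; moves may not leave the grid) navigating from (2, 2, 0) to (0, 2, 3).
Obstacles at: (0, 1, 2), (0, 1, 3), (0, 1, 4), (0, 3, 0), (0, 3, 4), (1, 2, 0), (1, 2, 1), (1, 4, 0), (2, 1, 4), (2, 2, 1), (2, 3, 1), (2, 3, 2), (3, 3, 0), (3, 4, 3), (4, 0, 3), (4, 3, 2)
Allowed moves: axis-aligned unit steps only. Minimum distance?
7
(one shortest path: (2, 2, 0) → (3, 2, 0) → (3, 2, 1) → (3, 2, 2) → (2, 2, 2) → (1, 2, 2) → (0, 2, 2) → (0, 2, 3))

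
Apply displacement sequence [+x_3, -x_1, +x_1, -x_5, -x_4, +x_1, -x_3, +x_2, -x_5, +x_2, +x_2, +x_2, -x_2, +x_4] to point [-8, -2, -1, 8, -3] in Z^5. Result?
(-7, 1, -1, 8, -5)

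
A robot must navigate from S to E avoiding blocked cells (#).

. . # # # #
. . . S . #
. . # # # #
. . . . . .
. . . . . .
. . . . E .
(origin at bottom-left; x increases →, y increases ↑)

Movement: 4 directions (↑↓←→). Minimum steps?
9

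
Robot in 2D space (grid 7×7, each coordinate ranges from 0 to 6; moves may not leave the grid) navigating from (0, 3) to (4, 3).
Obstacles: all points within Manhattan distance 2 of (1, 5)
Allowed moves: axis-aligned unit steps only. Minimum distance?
6
(one shortest path: (0, 3) → (0, 2) → (1, 2) → (2, 2) → (3, 2) → (4, 2) → (4, 3))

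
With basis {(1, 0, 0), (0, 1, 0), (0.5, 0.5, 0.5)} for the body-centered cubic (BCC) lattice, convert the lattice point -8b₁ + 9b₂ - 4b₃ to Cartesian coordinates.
(-10, 7, -2)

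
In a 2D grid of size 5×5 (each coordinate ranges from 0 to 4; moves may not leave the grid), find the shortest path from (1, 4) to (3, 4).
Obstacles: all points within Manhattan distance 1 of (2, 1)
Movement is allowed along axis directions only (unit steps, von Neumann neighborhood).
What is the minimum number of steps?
2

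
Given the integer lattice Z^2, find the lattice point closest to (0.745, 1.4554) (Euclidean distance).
(1, 1)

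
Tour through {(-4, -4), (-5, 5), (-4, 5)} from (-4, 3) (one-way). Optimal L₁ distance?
13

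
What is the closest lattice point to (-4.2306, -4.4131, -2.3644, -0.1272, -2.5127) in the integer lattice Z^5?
(-4, -4, -2, 0, -3)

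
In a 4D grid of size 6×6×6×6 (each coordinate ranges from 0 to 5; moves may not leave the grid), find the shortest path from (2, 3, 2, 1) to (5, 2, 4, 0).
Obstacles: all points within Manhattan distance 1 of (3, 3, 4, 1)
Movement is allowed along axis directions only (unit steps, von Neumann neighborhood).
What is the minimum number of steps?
7
(one shortest path: (2, 3, 2, 1) → (3, 3, 2, 1) → (4, 3, 2, 1) → (5, 3, 2, 1) → (5, 2, 2, 1) → (5, 2, 3, 1) → (5, 2, 4, 1) → (5, 2, 4, 0))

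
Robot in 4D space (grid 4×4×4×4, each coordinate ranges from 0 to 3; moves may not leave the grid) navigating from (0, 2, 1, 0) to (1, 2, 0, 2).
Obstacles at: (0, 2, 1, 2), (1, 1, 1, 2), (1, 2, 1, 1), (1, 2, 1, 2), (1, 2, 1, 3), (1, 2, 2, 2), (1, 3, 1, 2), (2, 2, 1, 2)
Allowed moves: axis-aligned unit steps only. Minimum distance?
4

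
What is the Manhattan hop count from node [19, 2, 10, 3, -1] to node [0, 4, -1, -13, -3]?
50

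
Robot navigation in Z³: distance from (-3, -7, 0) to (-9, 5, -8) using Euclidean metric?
15.6205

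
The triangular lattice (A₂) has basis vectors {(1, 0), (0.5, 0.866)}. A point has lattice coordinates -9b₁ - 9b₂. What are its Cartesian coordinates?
(-13.5, -7.794)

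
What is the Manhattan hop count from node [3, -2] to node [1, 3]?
7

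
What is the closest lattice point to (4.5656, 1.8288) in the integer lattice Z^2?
(5, 2)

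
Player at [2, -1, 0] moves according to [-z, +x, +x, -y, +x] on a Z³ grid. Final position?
(5, -2, -1)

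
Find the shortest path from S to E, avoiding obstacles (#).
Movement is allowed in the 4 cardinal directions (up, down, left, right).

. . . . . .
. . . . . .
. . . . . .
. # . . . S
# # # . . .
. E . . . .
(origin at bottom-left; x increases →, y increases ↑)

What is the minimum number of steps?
6
(one shortest path: (5, 2) → (4, 2) → (3, 2) → (3, 1) → (3, 0) → (2, 0) → (1, 0))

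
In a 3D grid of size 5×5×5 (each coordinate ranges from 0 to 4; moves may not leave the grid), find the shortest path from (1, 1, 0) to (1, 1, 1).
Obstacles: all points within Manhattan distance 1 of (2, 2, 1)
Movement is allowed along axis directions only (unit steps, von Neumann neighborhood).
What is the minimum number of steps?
1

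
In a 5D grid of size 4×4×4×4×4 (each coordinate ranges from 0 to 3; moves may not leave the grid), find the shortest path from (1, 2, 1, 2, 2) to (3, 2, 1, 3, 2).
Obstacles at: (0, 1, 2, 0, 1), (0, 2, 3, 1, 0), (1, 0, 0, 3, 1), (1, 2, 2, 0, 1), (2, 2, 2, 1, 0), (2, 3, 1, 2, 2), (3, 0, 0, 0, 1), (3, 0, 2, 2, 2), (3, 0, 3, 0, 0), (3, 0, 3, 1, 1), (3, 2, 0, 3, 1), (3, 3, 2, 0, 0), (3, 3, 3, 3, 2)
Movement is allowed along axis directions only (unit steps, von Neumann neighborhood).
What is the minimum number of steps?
3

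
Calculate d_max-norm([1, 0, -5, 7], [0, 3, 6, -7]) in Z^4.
14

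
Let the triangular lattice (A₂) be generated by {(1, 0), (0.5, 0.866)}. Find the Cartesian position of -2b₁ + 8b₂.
(2, 6.928)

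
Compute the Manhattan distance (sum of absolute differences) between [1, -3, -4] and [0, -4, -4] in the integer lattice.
2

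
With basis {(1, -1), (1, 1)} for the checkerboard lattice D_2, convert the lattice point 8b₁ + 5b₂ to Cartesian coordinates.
(13, -3)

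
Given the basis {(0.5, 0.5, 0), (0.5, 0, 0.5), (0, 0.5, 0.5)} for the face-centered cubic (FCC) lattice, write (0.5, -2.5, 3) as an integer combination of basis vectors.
-5b₁ + 6b₂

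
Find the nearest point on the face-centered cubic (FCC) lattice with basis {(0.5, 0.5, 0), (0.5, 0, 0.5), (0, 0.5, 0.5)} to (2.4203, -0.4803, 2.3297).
(2.5, -0.5, 2)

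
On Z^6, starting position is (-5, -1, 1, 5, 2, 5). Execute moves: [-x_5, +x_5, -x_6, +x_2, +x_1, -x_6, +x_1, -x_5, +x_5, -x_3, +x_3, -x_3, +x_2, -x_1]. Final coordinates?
(-4, 1, 0, 5, 2, 3)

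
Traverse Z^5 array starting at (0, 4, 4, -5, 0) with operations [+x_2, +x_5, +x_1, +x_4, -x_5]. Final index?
(1, 5, 4, -4, 0)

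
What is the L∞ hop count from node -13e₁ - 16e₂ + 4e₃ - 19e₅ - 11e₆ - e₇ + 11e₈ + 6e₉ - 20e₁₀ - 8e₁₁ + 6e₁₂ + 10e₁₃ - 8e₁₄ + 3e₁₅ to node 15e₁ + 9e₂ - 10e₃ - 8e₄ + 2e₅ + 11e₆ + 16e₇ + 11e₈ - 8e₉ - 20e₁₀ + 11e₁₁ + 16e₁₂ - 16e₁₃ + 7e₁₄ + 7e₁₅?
28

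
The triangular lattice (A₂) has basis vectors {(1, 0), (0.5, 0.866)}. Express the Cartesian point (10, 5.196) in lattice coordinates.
7b₁ + 6b₂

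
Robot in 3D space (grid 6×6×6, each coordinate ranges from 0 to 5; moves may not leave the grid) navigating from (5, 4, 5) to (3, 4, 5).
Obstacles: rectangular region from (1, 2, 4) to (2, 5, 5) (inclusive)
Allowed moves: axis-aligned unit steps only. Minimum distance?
2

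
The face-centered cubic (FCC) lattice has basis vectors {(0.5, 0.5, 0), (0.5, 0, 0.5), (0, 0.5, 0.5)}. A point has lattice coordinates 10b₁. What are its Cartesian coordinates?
(5, 5, 0)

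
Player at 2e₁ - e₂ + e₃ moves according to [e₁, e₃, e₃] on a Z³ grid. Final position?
(3, -1, 3)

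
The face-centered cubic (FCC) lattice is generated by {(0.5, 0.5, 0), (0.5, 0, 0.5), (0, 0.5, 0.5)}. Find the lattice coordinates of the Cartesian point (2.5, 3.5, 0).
6b₁ - b₂ + b₃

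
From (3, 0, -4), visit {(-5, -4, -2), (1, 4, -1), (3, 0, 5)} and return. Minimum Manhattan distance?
50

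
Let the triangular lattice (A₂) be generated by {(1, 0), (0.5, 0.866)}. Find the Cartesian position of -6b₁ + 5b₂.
(-3.5, 4.33)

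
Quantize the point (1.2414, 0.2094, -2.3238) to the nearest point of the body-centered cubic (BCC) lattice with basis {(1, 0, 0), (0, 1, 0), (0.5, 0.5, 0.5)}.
(1.5, 0.5, -2.5)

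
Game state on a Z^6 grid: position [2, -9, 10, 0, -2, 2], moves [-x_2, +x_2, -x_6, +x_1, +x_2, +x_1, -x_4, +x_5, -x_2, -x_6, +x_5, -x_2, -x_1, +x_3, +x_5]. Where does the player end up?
(3, -10, 11, -1, 1, 0)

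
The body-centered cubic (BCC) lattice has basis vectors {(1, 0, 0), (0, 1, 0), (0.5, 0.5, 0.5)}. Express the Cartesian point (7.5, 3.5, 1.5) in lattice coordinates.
6b₁ + 2b₂ + 3b₃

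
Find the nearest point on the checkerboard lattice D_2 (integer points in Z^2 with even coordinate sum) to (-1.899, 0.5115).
(-2, 0)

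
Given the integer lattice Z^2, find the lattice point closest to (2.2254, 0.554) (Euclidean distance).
(2, 1)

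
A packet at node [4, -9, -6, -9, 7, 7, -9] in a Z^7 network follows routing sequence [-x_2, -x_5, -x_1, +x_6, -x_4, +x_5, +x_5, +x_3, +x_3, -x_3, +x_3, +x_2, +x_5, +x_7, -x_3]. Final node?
(3, -9, -5, -10, 9, 8, -8)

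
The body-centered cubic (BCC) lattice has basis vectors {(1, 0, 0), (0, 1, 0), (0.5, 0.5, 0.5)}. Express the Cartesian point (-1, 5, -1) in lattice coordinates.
6b₂ - 2b₃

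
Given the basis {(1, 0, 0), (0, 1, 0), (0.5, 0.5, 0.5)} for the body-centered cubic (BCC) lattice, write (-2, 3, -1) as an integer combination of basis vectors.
-b₁ + 4b₂ - 2b₃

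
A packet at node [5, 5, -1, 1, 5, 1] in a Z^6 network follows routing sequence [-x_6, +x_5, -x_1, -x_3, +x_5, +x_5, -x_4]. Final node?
(4, 5, -2, 0, 8, 0)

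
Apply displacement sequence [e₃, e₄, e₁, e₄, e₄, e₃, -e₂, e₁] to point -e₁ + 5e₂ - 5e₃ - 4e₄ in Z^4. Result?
(1, 4, -3, -1)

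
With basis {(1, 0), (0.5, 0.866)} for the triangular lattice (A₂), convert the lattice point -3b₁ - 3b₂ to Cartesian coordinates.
(-4.5, -2.598)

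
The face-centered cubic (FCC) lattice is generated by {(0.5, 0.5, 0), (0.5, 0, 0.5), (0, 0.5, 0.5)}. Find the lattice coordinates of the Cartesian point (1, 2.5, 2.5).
b₁ + b₂ + 4b₃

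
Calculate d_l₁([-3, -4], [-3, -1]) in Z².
3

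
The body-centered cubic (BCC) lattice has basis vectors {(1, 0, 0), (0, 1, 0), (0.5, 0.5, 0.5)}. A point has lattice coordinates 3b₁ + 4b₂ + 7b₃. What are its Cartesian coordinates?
(6.5, 7.5, 3.5)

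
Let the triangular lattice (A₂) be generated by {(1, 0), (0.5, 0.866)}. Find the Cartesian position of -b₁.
(-1, 0)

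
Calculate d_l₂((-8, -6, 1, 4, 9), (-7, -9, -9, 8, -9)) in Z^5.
21.2132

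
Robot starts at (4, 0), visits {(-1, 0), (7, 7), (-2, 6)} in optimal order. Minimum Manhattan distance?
22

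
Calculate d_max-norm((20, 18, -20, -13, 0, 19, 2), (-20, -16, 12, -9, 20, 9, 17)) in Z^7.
40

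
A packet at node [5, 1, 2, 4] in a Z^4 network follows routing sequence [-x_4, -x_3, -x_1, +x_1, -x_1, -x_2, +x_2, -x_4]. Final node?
(4, 1, 1, 2)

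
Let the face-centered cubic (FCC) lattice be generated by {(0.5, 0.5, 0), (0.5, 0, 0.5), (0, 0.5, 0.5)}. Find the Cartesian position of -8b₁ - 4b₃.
(-4, -6, -2)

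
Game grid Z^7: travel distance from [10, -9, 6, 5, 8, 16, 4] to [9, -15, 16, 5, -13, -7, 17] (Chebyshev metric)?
23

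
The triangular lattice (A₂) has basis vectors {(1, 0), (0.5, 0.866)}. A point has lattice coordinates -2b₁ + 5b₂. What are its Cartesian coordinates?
(0.5, 4.33)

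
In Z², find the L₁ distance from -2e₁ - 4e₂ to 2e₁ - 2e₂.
6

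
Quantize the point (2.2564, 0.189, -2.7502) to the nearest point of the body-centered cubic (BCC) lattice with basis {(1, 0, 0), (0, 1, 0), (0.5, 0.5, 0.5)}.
(2, 0, -3)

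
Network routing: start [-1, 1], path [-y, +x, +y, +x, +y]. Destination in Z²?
(1, 2)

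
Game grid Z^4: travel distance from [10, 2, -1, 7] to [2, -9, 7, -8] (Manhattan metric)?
42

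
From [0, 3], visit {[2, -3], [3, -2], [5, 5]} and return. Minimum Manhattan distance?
26
(one optimal route: (0, 3) → (2, -3) → (3, -2) → (5, 5) → (0, 3))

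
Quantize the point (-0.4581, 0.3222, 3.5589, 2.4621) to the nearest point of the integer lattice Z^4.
(0, 0, 4, 2)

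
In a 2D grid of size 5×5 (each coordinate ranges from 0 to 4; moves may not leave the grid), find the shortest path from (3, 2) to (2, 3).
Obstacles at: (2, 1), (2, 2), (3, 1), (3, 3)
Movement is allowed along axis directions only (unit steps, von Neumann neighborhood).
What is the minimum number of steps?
6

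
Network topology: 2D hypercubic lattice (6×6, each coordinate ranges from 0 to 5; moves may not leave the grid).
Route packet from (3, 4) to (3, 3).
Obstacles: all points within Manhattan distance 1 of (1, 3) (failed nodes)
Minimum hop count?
1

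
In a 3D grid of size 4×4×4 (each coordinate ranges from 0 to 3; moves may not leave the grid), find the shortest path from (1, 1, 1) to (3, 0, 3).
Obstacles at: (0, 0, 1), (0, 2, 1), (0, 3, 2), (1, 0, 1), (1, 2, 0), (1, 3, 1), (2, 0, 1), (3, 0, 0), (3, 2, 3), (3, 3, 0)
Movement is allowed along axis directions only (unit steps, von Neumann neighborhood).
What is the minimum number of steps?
5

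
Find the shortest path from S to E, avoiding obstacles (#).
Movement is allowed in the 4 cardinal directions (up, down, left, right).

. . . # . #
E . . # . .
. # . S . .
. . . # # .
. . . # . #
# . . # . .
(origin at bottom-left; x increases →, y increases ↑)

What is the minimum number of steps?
4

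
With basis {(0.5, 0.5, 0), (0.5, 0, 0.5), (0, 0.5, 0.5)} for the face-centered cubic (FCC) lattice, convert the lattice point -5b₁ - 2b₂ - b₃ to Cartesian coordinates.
(-3.5, -3, -1.5)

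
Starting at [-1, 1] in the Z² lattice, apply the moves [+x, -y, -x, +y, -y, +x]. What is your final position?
(0, 0)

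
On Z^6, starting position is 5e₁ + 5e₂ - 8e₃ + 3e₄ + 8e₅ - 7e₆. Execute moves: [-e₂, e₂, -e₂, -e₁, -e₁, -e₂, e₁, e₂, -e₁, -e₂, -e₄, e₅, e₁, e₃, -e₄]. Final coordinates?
(4, 3, -7, 1, 9, -7)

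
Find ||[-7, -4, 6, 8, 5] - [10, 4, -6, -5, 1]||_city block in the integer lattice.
54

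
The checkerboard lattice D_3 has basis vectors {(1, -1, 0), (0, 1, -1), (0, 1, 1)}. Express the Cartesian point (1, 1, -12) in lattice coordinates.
b₁ + 7b₂ - 5b₃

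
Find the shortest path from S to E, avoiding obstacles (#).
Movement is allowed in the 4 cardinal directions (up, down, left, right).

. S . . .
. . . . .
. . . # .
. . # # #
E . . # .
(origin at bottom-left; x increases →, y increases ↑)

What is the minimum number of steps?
5
(one shortest path: (1, 4) → (0, 4) → (0, 3) → (0, 2) → (0, 1) → (0, 0))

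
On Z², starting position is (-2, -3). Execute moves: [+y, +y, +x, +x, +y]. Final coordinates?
(0, 0)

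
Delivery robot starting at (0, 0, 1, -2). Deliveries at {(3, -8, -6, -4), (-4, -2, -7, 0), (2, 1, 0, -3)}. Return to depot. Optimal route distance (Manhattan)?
56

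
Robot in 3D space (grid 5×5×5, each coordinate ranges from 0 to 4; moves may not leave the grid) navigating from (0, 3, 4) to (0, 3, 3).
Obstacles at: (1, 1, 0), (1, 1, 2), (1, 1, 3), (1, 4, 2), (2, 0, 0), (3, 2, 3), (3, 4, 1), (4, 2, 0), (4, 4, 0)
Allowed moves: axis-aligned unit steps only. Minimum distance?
1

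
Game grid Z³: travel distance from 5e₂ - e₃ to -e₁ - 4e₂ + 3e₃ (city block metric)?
14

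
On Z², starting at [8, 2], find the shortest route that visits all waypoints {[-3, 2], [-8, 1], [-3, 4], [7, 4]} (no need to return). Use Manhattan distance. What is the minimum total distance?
21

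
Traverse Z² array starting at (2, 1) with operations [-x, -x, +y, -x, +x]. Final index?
(0, 2)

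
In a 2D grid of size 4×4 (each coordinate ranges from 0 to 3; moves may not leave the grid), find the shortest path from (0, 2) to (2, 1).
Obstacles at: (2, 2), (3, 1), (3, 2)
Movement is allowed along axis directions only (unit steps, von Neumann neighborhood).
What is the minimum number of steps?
3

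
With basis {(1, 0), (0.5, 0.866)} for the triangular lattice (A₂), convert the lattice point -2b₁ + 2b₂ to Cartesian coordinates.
(-1, 1.732)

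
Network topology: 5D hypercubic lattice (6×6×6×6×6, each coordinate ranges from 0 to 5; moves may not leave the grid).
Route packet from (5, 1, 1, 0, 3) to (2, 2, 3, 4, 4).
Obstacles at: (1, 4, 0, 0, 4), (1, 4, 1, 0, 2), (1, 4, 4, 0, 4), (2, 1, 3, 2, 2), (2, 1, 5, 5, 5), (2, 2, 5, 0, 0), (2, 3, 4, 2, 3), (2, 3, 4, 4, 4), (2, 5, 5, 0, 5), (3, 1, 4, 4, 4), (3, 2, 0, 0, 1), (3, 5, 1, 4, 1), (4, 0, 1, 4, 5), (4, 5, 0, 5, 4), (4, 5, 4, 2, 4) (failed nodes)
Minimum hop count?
11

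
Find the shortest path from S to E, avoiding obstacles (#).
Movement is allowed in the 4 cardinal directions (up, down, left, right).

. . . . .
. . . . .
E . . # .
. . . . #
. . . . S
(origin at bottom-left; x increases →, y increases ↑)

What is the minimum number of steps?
6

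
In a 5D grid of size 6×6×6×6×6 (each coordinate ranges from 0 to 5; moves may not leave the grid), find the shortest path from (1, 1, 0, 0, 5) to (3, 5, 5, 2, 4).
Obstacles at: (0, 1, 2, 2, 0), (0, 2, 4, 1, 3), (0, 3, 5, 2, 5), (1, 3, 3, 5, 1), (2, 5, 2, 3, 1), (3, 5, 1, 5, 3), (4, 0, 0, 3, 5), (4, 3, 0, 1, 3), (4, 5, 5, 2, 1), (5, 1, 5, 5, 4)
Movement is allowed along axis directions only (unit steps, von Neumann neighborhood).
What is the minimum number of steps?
14
(one shortest path: (1, 1, 0, 0, 5) → (2, 1, 0, 0, 5) → (3, 1, 0, 0, 5) → (3, 2, 0, 0, 5) → (3, 3, 0, 0, 5) → (3, 4, 0, 0, 5) → (3, 5, 0, 0, 5) → (3, 5, 1, 0, 5) → (3, 5, 2, 0, 5) → (3, 5, 3, 0, 5) → (3, 5, 4, 0, 5) → (3, 5, 5, 0, 5) → (3, 5, 5, 1, 5) → (3, 5, 5, 2, 5) → (3, 5, 5, 2, 4))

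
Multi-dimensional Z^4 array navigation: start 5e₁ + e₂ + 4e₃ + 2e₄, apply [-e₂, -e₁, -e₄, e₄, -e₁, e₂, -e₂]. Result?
(3, 0, 4, 2)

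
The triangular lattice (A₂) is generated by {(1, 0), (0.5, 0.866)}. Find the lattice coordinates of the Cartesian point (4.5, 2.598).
3b₁ + 3b₂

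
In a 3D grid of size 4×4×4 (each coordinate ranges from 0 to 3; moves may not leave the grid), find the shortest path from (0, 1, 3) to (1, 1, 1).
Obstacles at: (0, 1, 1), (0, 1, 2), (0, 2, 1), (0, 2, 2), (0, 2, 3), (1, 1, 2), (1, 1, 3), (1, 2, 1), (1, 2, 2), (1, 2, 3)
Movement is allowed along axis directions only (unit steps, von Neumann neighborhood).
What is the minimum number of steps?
5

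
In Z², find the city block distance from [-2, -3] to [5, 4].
14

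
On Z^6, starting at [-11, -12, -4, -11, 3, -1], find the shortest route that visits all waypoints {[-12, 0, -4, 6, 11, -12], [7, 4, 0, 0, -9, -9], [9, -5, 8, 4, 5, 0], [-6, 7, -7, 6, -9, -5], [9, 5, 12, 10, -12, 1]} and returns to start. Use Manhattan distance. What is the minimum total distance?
258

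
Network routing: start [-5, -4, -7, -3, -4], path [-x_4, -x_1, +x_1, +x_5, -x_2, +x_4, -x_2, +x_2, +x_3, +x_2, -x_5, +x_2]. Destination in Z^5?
(-5, -3, -6, -3, -4)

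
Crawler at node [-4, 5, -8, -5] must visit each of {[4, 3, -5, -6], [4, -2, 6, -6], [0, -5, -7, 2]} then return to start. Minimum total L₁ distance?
80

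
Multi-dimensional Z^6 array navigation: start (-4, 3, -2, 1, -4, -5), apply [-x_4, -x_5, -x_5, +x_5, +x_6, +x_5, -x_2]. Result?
(-4, 2, -2, 0, -4, -4)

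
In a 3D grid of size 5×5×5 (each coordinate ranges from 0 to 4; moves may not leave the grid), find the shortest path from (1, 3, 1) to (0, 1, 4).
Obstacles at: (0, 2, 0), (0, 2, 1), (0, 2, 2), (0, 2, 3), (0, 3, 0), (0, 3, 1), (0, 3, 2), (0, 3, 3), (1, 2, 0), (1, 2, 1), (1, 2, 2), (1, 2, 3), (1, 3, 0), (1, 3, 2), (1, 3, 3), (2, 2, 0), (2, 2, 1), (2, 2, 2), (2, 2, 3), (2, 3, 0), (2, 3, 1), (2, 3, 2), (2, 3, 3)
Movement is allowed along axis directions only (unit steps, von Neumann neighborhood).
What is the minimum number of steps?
8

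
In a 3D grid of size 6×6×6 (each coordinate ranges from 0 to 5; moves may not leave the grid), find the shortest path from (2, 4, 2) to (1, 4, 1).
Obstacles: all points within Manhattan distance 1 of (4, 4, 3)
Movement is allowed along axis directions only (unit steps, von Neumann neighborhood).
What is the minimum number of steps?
2
(one shortest path: (2, 4, 2) → (1, 4, 2) → (1, 4, 1))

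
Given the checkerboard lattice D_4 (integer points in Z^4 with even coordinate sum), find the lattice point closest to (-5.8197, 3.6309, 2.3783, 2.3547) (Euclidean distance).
(-6, 4, 2, 2)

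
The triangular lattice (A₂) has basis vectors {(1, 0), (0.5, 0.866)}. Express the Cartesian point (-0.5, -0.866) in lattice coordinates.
-b₂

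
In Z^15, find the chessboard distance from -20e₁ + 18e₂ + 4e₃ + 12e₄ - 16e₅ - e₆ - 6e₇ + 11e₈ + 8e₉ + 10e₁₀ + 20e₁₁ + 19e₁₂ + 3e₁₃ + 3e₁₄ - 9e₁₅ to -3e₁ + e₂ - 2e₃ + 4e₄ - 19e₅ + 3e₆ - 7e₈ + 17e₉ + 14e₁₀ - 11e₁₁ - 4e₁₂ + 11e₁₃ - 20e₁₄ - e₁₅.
31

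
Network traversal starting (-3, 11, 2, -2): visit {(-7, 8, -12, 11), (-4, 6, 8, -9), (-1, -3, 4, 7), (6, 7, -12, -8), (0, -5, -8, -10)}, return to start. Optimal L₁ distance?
172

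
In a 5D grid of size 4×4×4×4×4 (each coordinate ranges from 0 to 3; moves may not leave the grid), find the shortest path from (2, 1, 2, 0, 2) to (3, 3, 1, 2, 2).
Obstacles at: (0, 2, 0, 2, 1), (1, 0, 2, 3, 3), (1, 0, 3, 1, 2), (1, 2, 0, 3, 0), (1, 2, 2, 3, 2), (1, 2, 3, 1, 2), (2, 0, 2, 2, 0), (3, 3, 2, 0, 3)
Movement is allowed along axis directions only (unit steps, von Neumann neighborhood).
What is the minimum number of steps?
6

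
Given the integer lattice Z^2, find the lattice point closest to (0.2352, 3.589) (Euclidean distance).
(0, 4)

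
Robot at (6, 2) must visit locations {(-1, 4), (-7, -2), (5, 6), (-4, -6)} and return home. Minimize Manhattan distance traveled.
50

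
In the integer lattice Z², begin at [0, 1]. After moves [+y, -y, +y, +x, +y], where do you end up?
(1, 3)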